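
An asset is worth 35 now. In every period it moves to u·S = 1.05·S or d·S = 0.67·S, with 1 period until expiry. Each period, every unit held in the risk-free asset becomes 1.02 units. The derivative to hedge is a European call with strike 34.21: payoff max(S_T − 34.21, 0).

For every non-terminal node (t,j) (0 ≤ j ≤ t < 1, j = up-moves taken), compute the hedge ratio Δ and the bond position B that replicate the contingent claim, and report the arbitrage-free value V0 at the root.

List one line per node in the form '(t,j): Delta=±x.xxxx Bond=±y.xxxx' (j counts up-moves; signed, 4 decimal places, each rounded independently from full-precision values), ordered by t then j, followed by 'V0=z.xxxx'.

The replicating-portfolio and risk-neutral prices coincide; use p* = (1.02−0.67)/(1.05−0.67) = 0.9211 for the latter.
Payoff layer (t=1): V(1,0)=0.0000, V(1,1)=2.5400
(0,0): S=35.0000. Δ = (V_up−V_dn)/(S_up−S_dn) = (2.5400−0.0000)/(36.7500−23.4500) = 0.1910. V = [p*·2.5400 + (1−p*)·0.0000]/1.02 = 2.2936. B = V − Δ·S = -4.3906.
Self-financing check: at every node Δ·S+B equals the discounted successor values.

(0,0): Delta=0.1910 Bond=-4.3906
V0=2.2936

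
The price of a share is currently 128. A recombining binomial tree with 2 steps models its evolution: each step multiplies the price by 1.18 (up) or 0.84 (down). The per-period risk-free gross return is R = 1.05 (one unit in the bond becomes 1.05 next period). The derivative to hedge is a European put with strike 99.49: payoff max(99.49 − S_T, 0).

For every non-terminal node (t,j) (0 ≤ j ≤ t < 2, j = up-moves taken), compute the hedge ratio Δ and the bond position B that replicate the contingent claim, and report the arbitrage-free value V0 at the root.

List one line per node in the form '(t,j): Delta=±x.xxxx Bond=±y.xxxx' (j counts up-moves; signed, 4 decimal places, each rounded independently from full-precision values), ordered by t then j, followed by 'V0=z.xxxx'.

(0,0): Delta=-0.0768 Bond=11.0410
(1,0): Delta=-0.2509 Bond=30.3204
(1,1): Delta=0.0000 Bond=0.0000
V0=1.2164

Under the risk-neutral measure, an up-move has probability p* = (R−d)/(u−d) = 0.6176 and values discount at R = 1.05.
Terminal payoffs: V(2,0)=9.1732, V(2,1)=0.0000, V(2,2)=0.0000
Node (1,0) S=107.5200: V=(p*·0.0000+(1−p*)·9.1732)/1.05=3.3404; Δ=(0.0000−9.1732)/(126.8736−90.3168)=-0.2509; B=V−Δ·S=30.3204
Node (1,1) S=151.0400: V=(p*·0.0000+(1−p*)·0.0000)/1.05=0.0000; Δ=(0.0000−0.0000)/(178.2272−126.8736)=0.0000; B=V−Δ·S=0.0000
Node (0,0) S=128.0000: V=(p*·0.0000+(1−p*)·3.3404)/1.05=1.2164; Δ=(0.0000−3.3404)/(151.0400−107.5200)=-0.0768; B=V−Δ·S=11.0410
Self-financing check: at every node Δ·S+B equals the discounted successor values.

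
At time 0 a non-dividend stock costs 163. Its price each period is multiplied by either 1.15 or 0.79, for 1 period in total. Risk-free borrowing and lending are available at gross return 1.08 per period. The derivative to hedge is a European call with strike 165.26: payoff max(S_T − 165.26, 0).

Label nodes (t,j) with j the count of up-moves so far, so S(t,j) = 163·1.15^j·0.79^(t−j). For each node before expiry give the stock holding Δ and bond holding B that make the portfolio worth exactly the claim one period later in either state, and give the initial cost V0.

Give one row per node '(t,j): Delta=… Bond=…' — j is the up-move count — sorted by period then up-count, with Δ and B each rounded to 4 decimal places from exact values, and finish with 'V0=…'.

(0,0): Delta=0.3782 Bond=-45.0877
V0=16.5512

Under the risk-neutral measure, an up-move has probability p* = (R−d)/(u−d) = 0.8056 and values discount at R = 1.08.
Terminal values V(1,·): V(1,0)=0.0000, V(1,1)=22.1900
(0,0): S=163.0000. Δ = (V_up−V_dn)/(S_up−S_dn) = (22.1900−0.0000)/(187.4500−128.7700) = 0.3782. V = [p*·22.1900 + (1−p*)·0.0000]/1.08 = 16.5512. B = V − Δ·S = -45.0877.
The time-0 hedge costs 16.5512, which is the no-arbitrage price.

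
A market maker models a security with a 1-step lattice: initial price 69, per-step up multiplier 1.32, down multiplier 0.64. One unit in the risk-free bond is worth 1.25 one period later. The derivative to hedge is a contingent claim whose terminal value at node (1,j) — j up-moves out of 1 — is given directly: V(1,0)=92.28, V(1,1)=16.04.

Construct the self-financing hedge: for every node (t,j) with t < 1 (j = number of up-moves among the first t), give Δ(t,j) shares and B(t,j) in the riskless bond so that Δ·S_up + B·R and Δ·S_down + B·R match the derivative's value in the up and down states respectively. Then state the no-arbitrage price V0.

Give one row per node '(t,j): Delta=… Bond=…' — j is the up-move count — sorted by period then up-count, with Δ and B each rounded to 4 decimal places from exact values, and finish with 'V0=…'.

(0,0): Delta=-1.6249 Bond=131.2282
V0=19.1106

No-arbitrage ⇒ martingale measure with p* = (R−d)/(u−d) = 0.8971.
Terminal values V(1,·): V(1,0)=92.2800, V(1,1)=16.0400
  t=0,j=0: stock 69.0000 → up 91.0800 (V=16.0400), down 44.1600 (V=92.2800). Price 19.1106; hedge Δ=-1.6249, bond B=131.2282.
Check: Δ(0,0)·S0 + B(0,0) = 19.1106 = V0.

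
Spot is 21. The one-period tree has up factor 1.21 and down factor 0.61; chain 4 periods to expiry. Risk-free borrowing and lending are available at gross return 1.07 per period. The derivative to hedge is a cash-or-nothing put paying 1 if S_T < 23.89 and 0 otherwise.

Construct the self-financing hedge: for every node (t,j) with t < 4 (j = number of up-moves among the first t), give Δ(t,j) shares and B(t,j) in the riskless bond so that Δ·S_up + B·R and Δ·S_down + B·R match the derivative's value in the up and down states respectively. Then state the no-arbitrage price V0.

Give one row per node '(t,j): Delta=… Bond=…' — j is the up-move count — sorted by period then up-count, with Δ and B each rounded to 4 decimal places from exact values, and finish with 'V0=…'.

(0,0): Delta=-0.0292 Bond=1.1124
(1,0): Delta=0.0000 Bond=0.8163
(1,1): Delta=-0.0337 Bond=1.3041
(2,0): Delta=0.0000 Bond=0.8734
(2,1): Delta=0.0000 Bond=0.8734
(2,2): Delta=-0.0388 Bond=1.5542
(3,0): Delta=0.0000 Bond=0.9346
(3,1): Delta=0.0000 Bond=0.9346
(3,2): Delta=0.0000 Bond=0.9346
(3,3): Delta=-0.0448 Bond=1.8847
V0=0.4993

Under the risk-neutral measure, an up-move has probability p* = (R−d)/(u−d) = 0.7667 and values discount at R = 1.07.
Payoff layer (t=4): V(4,0)=1.0000, V(4,1)=1.0000, V(4,2)=1.0000, V(4,3)=1.0000, V(4,4)=0.0000
Node (3,0) S=4.7666: V=(p*·1.0000+(1−p*)·1.0000)/1.07=0.9346; Δ=(1.0000−1.0000)/(5.7676−2.9076)=0.0000; B=V−Δ·S=0.9346
Node (3,1) S=9.4551: V=(p*·1.0000+(1−p*)·1.0000)/1.07=0.9346; Δ=(1.0000−1.0000)/(11.4406−5.7676)=0.0000; B=V−Δ·S=0.9346
Node (3,2) S=18.7551: V=(p*·1.0000+(1−p*)·1.0000)/1.07=0.9346; Δ=(1.0000−1.0000)/(22.6937−11.4406)=0.0000; B=V−Δ·S=0.9346
Node (3,3) S=37.2028: V=(p*·0.0000+(1−p*)·1.0000)/1.07=0.2181; Δ=(0.0000−1.0000)/(45.0154−22.6937)=-0.0448; B=V−Δ·S=1.8847
Node (2,0) S=7.8141: V=(p*·0.9346+(1−p*)·0.9346)/1.07=0.8734; Δ=(0.9346−0.9346)/(9.4551−4.7666)=0.0000; B=V−Δ·S=0.8734
Node (2,1) S=15.5001: V=(p*·0.9346+(1−p*)·0.9346)/1.07=0.8734; Δ=(0.9346−0.9346)/(18.7551−9.4551)=0.0000; B=V−Δ·S=0.8734
Node (2,2) S=30.7461: V=(p*·0.2181+(1−p*)·0.9346)/1.07=0.3601; Δ=(0.2181−0.9346)/(37.2028−18.7551)=-0.0388; B=V−Δ·S=1.5542
Node (1,0) S=12.8100: V=(p*·0.8734+(1−p*)·0.8734)/1.07=0.8163; Δ=(0.8734−0.8734)/(15.5001−7.8141)=0.0000; B=V−Δ·S=0.8163
Node (1,1) S=25.4100: V=(p*·0.3601+(1−p*)·0.8734)/1.07=0.4484; Δ=(0.3601−0.8734)/(30.7461−15.5001)=-0.0337; B=V−Δ·S=1.3041
Node (0,0) S=21.0000: V=(p*·0.4484+(1−p*)·0.8163)/1.07=0.4993; Δ=(0.4484−0.8163)/(25.4100−12.8100)=-0.0292; B=V−Δ·S=1.1124
Each (Δ,B) replicates both successor values, so the strategy is self-financing and V0 is arbitrage-free.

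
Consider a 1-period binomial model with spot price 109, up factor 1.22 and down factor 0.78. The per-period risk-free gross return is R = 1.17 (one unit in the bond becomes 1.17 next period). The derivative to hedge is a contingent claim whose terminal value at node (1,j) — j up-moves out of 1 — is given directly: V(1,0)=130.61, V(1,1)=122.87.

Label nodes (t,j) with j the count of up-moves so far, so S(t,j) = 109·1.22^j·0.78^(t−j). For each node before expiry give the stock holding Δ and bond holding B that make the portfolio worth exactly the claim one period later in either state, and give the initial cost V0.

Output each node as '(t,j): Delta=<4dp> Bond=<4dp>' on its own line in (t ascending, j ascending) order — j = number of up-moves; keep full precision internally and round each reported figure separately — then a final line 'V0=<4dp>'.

Under the risk-neutral measure, an up-move has probability p* = (R−d)/(u−d) = 0.8864 and values discount at R = 1.17.
Payoff layer (t=1): V(1,0)=130.6100, V(1,1)=122.8700
Node (0,0) S=109.0000: V=(p*·122.8700+(1−p*)·130.6100)/1.17=105.7688; Δ=(122.8700−130.6100)/(132.9800−85.0200)=-0.1614; B=V−Δ·S=123.3598
Root portfolio cost Δ·109+B reproduces V0=105.7688.

(0,0): Delta=-0.1614 Bond=123.3598
V0=105.7688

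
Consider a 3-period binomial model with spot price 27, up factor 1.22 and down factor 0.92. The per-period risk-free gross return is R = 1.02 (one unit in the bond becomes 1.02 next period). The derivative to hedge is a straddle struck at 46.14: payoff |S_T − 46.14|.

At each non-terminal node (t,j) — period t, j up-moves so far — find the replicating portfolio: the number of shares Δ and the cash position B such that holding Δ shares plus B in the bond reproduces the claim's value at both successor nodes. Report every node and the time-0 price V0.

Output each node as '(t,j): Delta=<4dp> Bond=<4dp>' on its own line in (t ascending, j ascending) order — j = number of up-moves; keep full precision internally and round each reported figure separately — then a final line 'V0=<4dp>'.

Risk-neutral probability p* = (R−d)/(u−d) = (1.02−0.92)/(1.22−0.92) = 0.3333.
Terminal payoffs: V(3,0)=25.1154, V(3,1)=18.2596, V(3,2)=9.1681, V(3,3)=2.8879
Node (2,0) S=22.8528: V=(p*·18.2596+(1−p*)·25.1154)/1.02=22.3825; Δ=(18.2596−25.1154)/(27.8804−21.0246)=-1.0000; B=V−Δ·S=45.2353
Node (2,1) S=30.3048: V=(p*·9.1681+(1−p*)·18.2596)/1.02=14.9305; Δ=(9.1681−18.2596)/(36.9719−27.8804)=-1.0000; B=V−Δ·S=45.2353
Node (2,2) S=40.1868: V=(p*·2.8879+(1−p*)·9.1681)/1.02=6.9360; Δ=(2.8879−9.1681)/(49.0279−36.9719)=-0.5209; B=V−Δ·S=27.8702
Node (1,0) S=24.8400: V=(p*·14.9305+(1−p*)·22.3825)/1.02=19.5083; Δ=(14.9305−22.3825)/(30.3048−22.8528)=-1.0000; B=V−Δ·S=44.3483
Node (1,1) S=32.9400: V=(p*·6.9360+(1−p*)·14.9305)/1.02=12.0252; Δ=(6.9360−14.9305)/(40.1868−30.3048)=-0.8090; B=V−Δ·S=38.6734
Node (0,0) S=27.0000: V=(p*·12.0252+(1−p*)·19.5083)/1.02=16.6803; Δ=(12.0252−19.5083)/(32.9400−24.8400)=-0.9238; B=V−Δ·S=41.6242
Each (Δ,B) replicates both successor values, so the strategy is self-financing and V0 is arbitrage-free.

(0,0): Delta=-0.9238 Bond=41.6242
(1,0): Delta=-1.0000 Bond=44.3483
(1,1): Delta=-0.8090 Bond=38.6734
(2,0): Delta=-1.0000 Bond=45.2353
(2,1): Delta=-1.0000 Bond=45.2353
(2,2): Delta=-0.5209 Bond=27.8702
V0=16.6803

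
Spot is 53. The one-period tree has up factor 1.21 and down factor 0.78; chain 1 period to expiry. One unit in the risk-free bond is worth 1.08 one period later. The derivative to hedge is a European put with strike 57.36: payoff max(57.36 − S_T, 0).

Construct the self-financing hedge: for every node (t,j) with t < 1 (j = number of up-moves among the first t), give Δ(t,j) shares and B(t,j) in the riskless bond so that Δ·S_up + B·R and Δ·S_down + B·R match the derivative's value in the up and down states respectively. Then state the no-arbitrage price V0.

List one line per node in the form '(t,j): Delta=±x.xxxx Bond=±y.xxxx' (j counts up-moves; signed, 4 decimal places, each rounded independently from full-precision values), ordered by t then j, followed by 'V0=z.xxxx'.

(0,0): Delta=-0.7029 Bond=41.7403
V0=4.4845

Risk-neutral probability p* = (R−d)/(u−d) = (1.08−0.78)/(1.21−0.78) = 0.6977.
Terminal payoffs: V(1,0)=16.0200, V(1,1)=0.0000
(0,0): S=53.0000. Δ = (V_up−V_dn)/(S_up−S_dn) = (0.0000−16.0200)/(64.1300−41.3400) = -0.7029. V = [p*·0.0000 + (1−p*)·16.0200]/1.08 = 4.4845. B = V − Δ·S = 41.7403.
Root portfolio cost Δ·53+B reproduces V0=4.4845.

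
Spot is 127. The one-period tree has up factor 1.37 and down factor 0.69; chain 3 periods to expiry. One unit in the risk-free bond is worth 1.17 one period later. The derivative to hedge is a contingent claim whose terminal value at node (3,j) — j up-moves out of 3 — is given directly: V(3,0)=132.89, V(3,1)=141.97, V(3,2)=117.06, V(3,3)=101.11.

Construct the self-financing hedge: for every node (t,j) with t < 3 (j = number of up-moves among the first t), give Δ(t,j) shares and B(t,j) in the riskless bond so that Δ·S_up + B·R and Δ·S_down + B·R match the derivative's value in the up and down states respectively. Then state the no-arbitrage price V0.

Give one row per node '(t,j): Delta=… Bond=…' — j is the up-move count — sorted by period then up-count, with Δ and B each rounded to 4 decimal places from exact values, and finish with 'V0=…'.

The replicating-portfolio and risk-neutral prices coincide; use p* = (1.17−0.69)/(1.37−0.69) = 0.7059 for the latter.
Terminal payoffs: V(3,0)=132.8900, V(3,1)=141.9700, V(3,2)=117.0600, V(3,3)=101.1100
  t=2,j=0: stock 60.4647 → up 82.8366 (V=141.9700), down 41.7206 (V=132.8900). Price 119.0593; hedge Δ=0.2208, bond B=105.7064.
  t=2,j=1: stock 120.0531 → up 164.4727 (V=117.0600), down 82.8366 (V=141.9700). Price 106.3132; hedge Δ=-0.3051, bond B=142.9456.
  t=2,j=2: stock 238.3663 → up 326.5618 (V=101.1100), down 164.4727 (V=117.0600). Price 90.4284; hedge Δ=-0.0984, bond B=113.8842.
  t=1,j=0: stock 87.6300 → up 120.0531 (V=106.3132), down 60.4647 (V=119.0593). Price 94.0702; hedge Δ=-0.2139, bond B=112.8144.
  t=1,j=1: stock 173.9900 → up 238.3663 (V=90.4284), down 120.0531 (V=106.3132). Price 81.2824; hedge Δ=-0.1343, bond B=104.6425.
  t=0,j=0: stock 127.0000 → up 173.9900 (V=81.2824), down 87.6300 (V=94.0702). Price 72.6867; hedge Δ=-0.1481, bond B=91.4923.
Root portfolio cost Δ·127+B reproduces V0=72.6867.

(0,0): Delta=-0.1481 Bond=91.4923
(1,0): Delta=-0.2139 Bond=112.8144
(1,1): Delta=-0.1343 Bond=104.6425
(2,0): Delta=0.2208 Bond=105.7064
(2,1): Delta=-0.3051 Bond=142.9456
(2,2): Delta=-0.0984 Bond=113.8842
V0=72.6867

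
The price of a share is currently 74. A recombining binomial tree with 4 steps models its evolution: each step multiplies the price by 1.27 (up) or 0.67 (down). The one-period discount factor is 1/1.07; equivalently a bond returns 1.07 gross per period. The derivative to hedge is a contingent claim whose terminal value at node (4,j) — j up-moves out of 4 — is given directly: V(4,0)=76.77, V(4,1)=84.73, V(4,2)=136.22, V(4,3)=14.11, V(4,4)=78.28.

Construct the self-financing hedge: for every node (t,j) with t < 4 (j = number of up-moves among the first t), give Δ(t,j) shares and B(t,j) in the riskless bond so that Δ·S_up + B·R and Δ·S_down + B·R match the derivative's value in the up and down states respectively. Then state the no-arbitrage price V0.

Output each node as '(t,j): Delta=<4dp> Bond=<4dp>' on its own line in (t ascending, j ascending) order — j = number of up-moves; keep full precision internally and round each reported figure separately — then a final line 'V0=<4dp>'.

(0,0): Delta=-0.4324 Bond=85.9478
(1,0): Delta=-0.8956 Bond=114.9272
(1,1): Delta=-0.3103 Bond=80.4826
(2,0): Delta=1.7340 Bond=35.6209
(2,1): Delta=-1.5892 Bond=166.6478
(2,2): Delta=0.0271 Bond=45.8506
(3,0): Delta=0.5961 Bond=63.4405
(3,1): Delta=2.0342 Bond=25.4512
(3,2): Delta=-2.5450 Bond=254.7441
(3,3): Delta=0.7056 Bond=-53.7818
V0=53.9479

Under the risk-neutral measure, an up-move has probability p* = (R−d)/(u−d) = 0.6667 and values discount at R = 1.07.
Terminal values V(4,·): V(4,0)=76.7700, V(4,1)=84.7300, V(4,2)=136.2200, V(4,3)=14.1100, V(4,4)=78.2800
(3,0): S=22.2565. Δ = (V_up−V_dn)/(S_up−S_dn) = (84.7300−76.7700)/(28.2657−14.9118) = 0.5961. V = [p*·84.7300 + (1−p*)·76.7700]/1.07 = 76.7072. B = V − Δ·S = 63.4405.
(3,1): S=42.1876. Δ = (V_up−V_dn)/(S_up−S_dn) = (136.2200−84.7300)/(53.5783−28.2657) = 2.0342. V = [p*·136.2200 + (1−p*)·84.7300]/1.07 = 111.2679. B = V − Δ·S = 25.4512.
(3,2): S=79.9676. Δ = (V_up−V_dn)/(S_up−S_dn) = (14.1100−136.2200)/(101.5588−53.5783) = -2.5450. V = [p*·14.1100 + (1−p*)·136.2200]/1.07 = 51.2274. B = V − Δ·S = 254.7441.
(3,3): S=151.5803. Δ = (V_up−V_dn)/(S_up−S_dn) = (78.2800−14.1100)/(192.5070−101.5588) = 0.7056. V = [p*·78.2800 + (1−p*)·14.1100]/1.07 = 53.1682. B = V − Δ·S = -53.7818.
(2,0): S=33.2186. Δ = (V_up−V_dn)/(S_up−S_dn) = (111.2679−76.7072)/(42.1876−22.2565) = 1.7340. V = [p*·111.2679 + (1−p*)·76.7072]/1.07 = 93.2221. B = V − Δ·S = 35.6209.
(2,1): S=62.9666. Δ = (V_up−V_dn)/(S_up−S_dn) = (51.2274−111.2679)/(79.9676−42.1876) = -1.5892. V = [p*·51.2274 + (1−p*)·111.2679]/1.07 = 66.5803. B = V − Δ·S = 166.6478.
(2,2): S=119.3546. Δ = (V_up−V_dn)/(S_up−S_dn) = (53.1682−51.2274)/(151.5803−79.9676) = 0.0271. V = [p*·53.1682 + (1−p*)·51.2274]/1.07 = 49.0853. B = V − Δ·S = 45.8506.
(1,0): S=49.5800. Δ = (V_up−V_dn)/(S_up−S_dn) = (66.5803−93.2221)/(62.9666−33.2186) = -0.8956. V = [p*·66.5803 + (1−p*)·93.2221]/1.07 = 70.5242. B = V − Δ·S = 114.9272.
(1,1): S=93.9800. Δ = (V_up−V_dn)/(S_up−S_dn) = (49.0853−66.5803)/(119.3546−62.9666) = -0.3103. V = [p*·49.0853 + (1−p*)·66.5803]/1.07 = 51.3243. B = V − Δ·S = 80.4826.
(0,0): S=74.0000. Δ = (V_up−V_dn)/(S_up−S_dn) = (51.3243−70.5242)/(93.9800−49.5800) = -0.4324. V = [p*·51.3243 + (1−p*)·70.5242]/1.07 = 53.9479. B = V − Δ·S = 85.9478.
Check: Δ(0,0)·S0 + B(0,0) = 53.9479 = V0.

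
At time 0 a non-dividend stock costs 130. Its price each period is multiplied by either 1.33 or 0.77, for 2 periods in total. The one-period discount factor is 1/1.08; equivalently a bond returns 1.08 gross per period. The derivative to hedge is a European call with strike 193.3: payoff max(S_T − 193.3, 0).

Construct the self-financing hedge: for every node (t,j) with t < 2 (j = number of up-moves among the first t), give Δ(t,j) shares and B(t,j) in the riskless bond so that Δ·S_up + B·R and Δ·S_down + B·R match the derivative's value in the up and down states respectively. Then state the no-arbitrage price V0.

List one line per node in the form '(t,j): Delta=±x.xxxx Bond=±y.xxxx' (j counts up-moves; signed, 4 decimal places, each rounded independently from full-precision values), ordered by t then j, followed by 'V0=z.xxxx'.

(0,0): Delta=0.2581 Bond=-23.9214
(1,0): Delta=0.0000 Bond=0.0000
(1,1): Delta=0.3786 Bond=-46.6698
V0=9.6307

Risk-neutral probability p* = (R−d)/(u−d) = (1.08−0.77)/(1.33−0.77) = 0.5536.
Terminal payoffs: V(2,0)=0.0000, V(2,1)=0.0000, V(2,2)=36.6570
Node (1,0) S=100.1000: V=(p*·0.0000+(1−p*)·0.0000)/1.08=0.0000; Δ=(0.0000−0.0000)/(133.1330−77.0770)=0.0000; B=V−Δ·S=0.0000
Node (1,1) S=172.9000: V=(p*·36.6570+(1−p*)·0.0000)/1.08=18.7891; Δ=(36.6570−0.0000)/(229.9570−133.1330)=0.3786; B=V−Δ·S=-46.6698
Node (0,0) S=130.0000: V=(p*·18.7891+(1−p*)·0.0000)/1.08=9.6307; Δ=(18.7891−0.0000)/(172.9000−100.1000)=0.2581; B=V−Δ·S=-23.9214
Each (Δ,B) replicates both successor values, so the strategy is self-financing and V0 is arbitrage-free.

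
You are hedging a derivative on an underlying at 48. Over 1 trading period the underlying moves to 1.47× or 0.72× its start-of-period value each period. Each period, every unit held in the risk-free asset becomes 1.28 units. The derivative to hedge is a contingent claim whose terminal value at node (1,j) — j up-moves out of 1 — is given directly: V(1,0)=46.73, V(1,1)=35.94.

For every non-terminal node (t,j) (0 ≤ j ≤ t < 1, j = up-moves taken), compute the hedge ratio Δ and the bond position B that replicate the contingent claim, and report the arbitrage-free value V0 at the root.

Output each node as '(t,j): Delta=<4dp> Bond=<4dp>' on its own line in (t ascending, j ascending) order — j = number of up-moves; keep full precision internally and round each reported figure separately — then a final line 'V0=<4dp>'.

Risk-neutral probability p* = (R−d)/(u−d) = (1.28−0.72)/(1.47−0.72) = 0.7467.
Terminal payoffs: V(1,0)=46.7300, V(1,1)=35.9400
Node (0,0) S=48.0000: V=(p*·35.9400+(1−p*)·46.7300)/1.28=30.2136; Δ=(35.9400−46.7300)/(70.5600−34.5600)=-0.2997; B=V−Δ·S=44.6003
Each (Δ,B) replicates both successor values, so the strategy is self-financing and V0 is arbitrage-free.

(0,0): Delta=-0.2997 Bond=44.6003
V0=30.2136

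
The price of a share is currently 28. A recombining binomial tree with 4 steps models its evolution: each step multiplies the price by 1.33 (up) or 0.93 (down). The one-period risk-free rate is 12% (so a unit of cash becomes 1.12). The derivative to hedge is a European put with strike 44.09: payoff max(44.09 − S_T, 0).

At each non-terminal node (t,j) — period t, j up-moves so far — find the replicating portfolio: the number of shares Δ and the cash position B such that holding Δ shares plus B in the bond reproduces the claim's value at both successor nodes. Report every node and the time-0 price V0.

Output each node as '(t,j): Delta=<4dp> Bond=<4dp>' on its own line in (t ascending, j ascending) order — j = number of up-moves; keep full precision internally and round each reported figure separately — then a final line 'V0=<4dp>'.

(0,0): Delta=-0.4327 Bond=16.0002
(1,0): Delta=-0.7035 Bond=24.9704
(1,1): Delta=-0.2235 Bond=10.1278
(2,0): Delta=-1.0000 Bond=35.1483
(2,1): Delta=-0.4743 Bond=20.0294
(2,2): Delta=-0.0296 Bond=1.7426
(3,0): Delta=-1.0000 Bond=39.3661
(3,1): Delta=-1.0000 Bond=39.3661
(3,2): Delta=-0.0680 Bond=3.7175
(3,3): Delta=0.0000 Bond=0.0000
V0=3.8842

Under the risk-neutral measure, an up-move has probability p* = (R−d)/(u−d) = 0.4750 and values discount at R = 1.12.
Payoff layer (t=4): V(4,0)=23.1445, V(4,1)=14.1357, V(4,2)=1.2522, V(4,3)=0.0000, V(4,4)=0.0000
  t=3,j=0: stock 22.5220 → up 29.9543 (V=14.1357), down 20.9455 (V=23.1445). Price 16.8441; hedge Δ=-1.0000, bond B=39.3661.
  t=3,j=1: stock 32.2089 → up 42.8378 (V=1.2522), down 29.9543 (V=14.1357). Price 7.1572; hedge Δ=-1.0000, bond B=39.3661.
  t=3,j=2: stock 46.0622 → up 61.2627 (V=0.0000), down 42.8378 (V=1.2522). Price 0.5870; hedge Δ=-0.0680, bond B=3.7175.
  t=3,j=3: stock 65.8738 → up 87.6122 (V=0.0000), down 61.2627 (V=0.0000). Price 0.0000; hedge Δ=0.0000, bond B=0.0000.
  t=2,j=0: stock 24.2172 → up 32.2089 (V=7.1572), down 22.5220 (V=16.8441). Price 10.9311; hedge Δ=-1.0000, bond B=35.1483.
  t=2,j=1: stock 34.6332 → up 46.0622 (V=0.5870), down 32.2089 (V=7.1572). Price 3.6039; hedge Δ=-0.4743, bond B=20.0294.
  t=2,j=2: stock 49.5292 → up 65.8738 (V=0.0000), down 46.0622 (V=0.5870). Price 0.2751; hedge Δ=-0.0296, bond B=1.7426.
  t=1,j=0: stock 26.0400 → up 34.6332 (V=3.6039), down 24.2172 (V=10.9311). Price 6.6524; hedge Δ=-0.7035, bond B=24.9704.
  t=1,j=1: stock 37.2400 → up 49.5292 (V=0.2751), down 34.6332 (V=3.6039). Price 1.8060; hedge Δ=-0.2235, bond B=10.1278.
  t=0,j=0: stock 28.0000 → up 37.2400 (V=1.8060), down 26.0400 (V=6.6524). Price 3.8842; hedge Δ=-0.4327, bond B=16.0002.
Self-financing check: at every node Δ·S+B equals the discounted successor values.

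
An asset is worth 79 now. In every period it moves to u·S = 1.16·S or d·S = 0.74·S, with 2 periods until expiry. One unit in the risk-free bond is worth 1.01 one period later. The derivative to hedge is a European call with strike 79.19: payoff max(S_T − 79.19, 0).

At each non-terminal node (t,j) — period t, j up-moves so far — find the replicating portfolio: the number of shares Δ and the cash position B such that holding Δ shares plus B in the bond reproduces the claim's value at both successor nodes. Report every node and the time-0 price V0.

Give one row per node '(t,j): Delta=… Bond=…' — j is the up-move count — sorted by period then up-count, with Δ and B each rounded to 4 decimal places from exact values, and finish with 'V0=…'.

Under the risk-neutral measure, an up-move has probability p* = (R−d)/(u−d) = 0.6429 and values discount at R = 1.01.
At expiry t=2: V(2,0)=0.0000, V(2,1)=0.0000, V(2,2)=27.1124
Node (1,0) S=58.4600: V=(p*·0.0000+(1−p*)·0.0000)/1.01=0.0000; Δ=(0.0000−0.0000)/(67.8136−43.2604)=0.0000; B=V−Δ·S=0.0000
Node (1,1) S=91.6400: V=(p*·27.1124+(1−p*)·0.0000)/1.01=17.2568; Δ=(27.1124−0.0000)/(106.3024−67.8136)=0.7044; B=V−Δ·S=-47.2965
Node (0,0) S=79.0000: V=(p*·17.2568+(1−p*)·0.0000)/1.01=10.9838; Δ=(17.2568−0.0000)/(91.6400−58.4600)=0.5201; B=V−Δ·S=-30.1039
Root portfolio cost Δ·79+B reproduces V0=10.9838.

(0,0): Delta=0.5201 Bond=-30.1039
(1,0): Delta=0.0000 Bond=0.0000
(1,1): Delta=0.7044 Bond=-47.2965
V0=10.9838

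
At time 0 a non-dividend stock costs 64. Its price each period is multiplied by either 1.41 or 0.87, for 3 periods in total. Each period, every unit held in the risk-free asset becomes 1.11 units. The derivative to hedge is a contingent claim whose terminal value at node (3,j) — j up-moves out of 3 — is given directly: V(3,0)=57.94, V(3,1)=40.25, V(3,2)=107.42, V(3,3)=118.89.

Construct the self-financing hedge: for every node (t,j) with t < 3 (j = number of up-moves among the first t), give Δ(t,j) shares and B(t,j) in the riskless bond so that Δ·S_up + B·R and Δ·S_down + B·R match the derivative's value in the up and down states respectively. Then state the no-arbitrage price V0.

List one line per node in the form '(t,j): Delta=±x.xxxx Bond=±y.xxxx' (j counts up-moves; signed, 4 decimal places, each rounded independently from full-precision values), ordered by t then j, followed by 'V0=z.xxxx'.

(0,0): Delta=0.7040 Bond=7.8114
(1,0): Delta=0.6000 Bond=14.4586
(1,1): Delta=0.7841 Bond=1.4357
(2,0): Delta=-0.6763 Bond=77.8744
(2,1): Delta=1.5844 Bond=-61.2327
(2,2): Delta=0.1669 Bond=80.1266
V0=52.8657

The replicating-portfolio and risk-neutral prices coincide; use p* = (1.11−0.87)/(1.41−0.87) = 0.4444 for the latter.
At expiry t=3: V(3,0)=57.9400, V(3,1)=40.2500, V(3,2)=107.4200, V(3,3)=118.8900
  t=2,j=0: stock 48.4416 → up 68.3027 (V=40.2500), down 42.1442 (V=57.9400). Price 45.1151; hedge Δ=-0.6763, bond B=77.8744.
  t=2,j=1: stock 78.5088 → up 110.6974 (V=107.4200), down 68.3027 (V=40.2500). Price 63.1562; hedge Δ=1.5844, bond B=-61.2327.
  t=2,j=2: stock 127.2384 → up 179.4061 (V=118.8900), down 110.6974 (V=107.4200). Price 101.3674; hedge Δ=0.1669, bond B=80.1266.
  t=1,j=0: stock 55.6800 → up 78.5088 (V=63.1562), down 48.4416 (V=45.1151). Price 47.8679; hedge Δ=0.6000, bond B=14.4586.
  t=1,j=1: stock 90.2400 → up 127.2384 (V=101.3674), down 78.5088 (V=63.1562). Price 72.1972; hedge Δ=0.7841, bond B=1.4357.
  t=0,j=0: stock 64.0000 → up 90.2400 (V=72.1972), down 55.6800 (V=47.8679). Price 52.8657; hedge Δ=0.7040, bond B=7.8114.
Self-financing check: at every node Δ·S+B equals the discounted successor values.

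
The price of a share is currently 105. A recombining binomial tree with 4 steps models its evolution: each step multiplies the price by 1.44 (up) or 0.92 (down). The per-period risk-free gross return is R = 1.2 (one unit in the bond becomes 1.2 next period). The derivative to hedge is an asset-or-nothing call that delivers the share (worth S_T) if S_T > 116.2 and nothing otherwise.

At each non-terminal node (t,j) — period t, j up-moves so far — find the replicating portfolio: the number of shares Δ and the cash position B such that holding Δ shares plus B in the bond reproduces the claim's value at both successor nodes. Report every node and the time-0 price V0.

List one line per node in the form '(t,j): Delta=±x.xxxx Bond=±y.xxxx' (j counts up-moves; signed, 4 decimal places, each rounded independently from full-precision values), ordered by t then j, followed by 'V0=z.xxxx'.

No-arbitrage ⇒ martingale measure with p* = (R−d)/(u−d) = 0.5385.
At expiry t=4: V(4,0)=0.0000, V(4,1)=117.7376, V(4,2)=184.2850, V(4,3)=288.4461, V(4,4)=451.4808
Node (3,0) S=81.7622: V=(p*·117.7376+(1−p*)·0.0000)/1.2=52.8310; Δ=(117.7376−0.0000)/(117.7376−75.2213)=2.7692; B=V−Δ·S=-173.5875
Node (3,1) S=127.9757: V=(p*·184.2850+(1−p*)·117.7376)/1.2=127.9757; Δ=(184.2850−117.7376)/(184.2850−117.7376)=1.0000; B=V−Δ·S=0.0000
Node (3,2) S=200.3098: V=(p*·288.4461+(1−p*)·184.2850)/1.2=200.3098; Δ=(288.4461−184.2850)/(288.4461−184.2850)=1.0000; B=V−Δ·S=0.0000
Node (3,3) S=313.5283: V=(p*·451.4808+(1−p*)·288.4461)/1.2=313.5283; Δ=(451.4808−288.4461)/(451.4808−288.4461)=1.0000; B=V−Δ·S=0.0000
Node (2,0) S=88.8720: V=(p*·127.9757+(1−p*)·52.8310)/1.2=77.7446; Δ=(127.9757−52.8310)/(127.9757−81.7622)=1.6260; B=V−Δ·S=-66.7644
Node (2,1) S=139.1040: V=(p*·200.3098+(1−p*)·127.9757)/1.2=139.1040; Δ=(200.3098−127.9757)/(200.3098−127.9757)=1.0000; B=V−Δ·S=0.0000
Node (2,2) S=217.7280: V=(p*·313.5283+(1−p*)·200.3098)/1.2=217.7280; Δ=(313.5283−200.3098)/(313.5283−200.3098)=1.0000; B=V−Δ·S=0.0000
Node (1,0) S=96.6000: V=(p*·139.1040+(1−p*)·77.7446)/1.2=92.3202; Δ=(139.1040−77.7446)/(139.1040−88.8720)=1.2215; B=V−Δ·S=-25.6786
Node (1,1) S=151.2000: V=(p*·217.7280+(1−p*)·139.1040)/1.2=151.2000; Δ=(217.7280−139.1040)/(217.7280−139.1040)=1.0000; B=V−Δ·S=0.0000
Node (0,0) S=105.0000: V=(p*·151.2000+(1−p*)·92.3202)/1.2=103.3539; Δ=(151.2000−92.3202)/(151.2000−96.6000)=1.0784; B=V−Δ·S=-9.8764
Self-financing check: at every node Δ·S+B equals the discounted successor values.

(0,0): Delta=1.0784 Bond=-9.8764
(1,0): Delta=1.2215 Bond=-25.6786
(1,1): Delta=1.0000 Bond=0.0000
(2,0): Delta=1.6260 Bond=-66.7644
(2,1): Delta=1.0000 Bond=0.0000
(2,2): Delta=1.0000 Bond=0.0000
(3,0): Delta=2.7692 Bond=-173.5875
(3,1): Delta=1.0000 Bond=0.0000
(3,2): Delta=1.0000 Bond=0.0000
(3,3): Delta=1.0000 Bond=0.0000
V0=103.3539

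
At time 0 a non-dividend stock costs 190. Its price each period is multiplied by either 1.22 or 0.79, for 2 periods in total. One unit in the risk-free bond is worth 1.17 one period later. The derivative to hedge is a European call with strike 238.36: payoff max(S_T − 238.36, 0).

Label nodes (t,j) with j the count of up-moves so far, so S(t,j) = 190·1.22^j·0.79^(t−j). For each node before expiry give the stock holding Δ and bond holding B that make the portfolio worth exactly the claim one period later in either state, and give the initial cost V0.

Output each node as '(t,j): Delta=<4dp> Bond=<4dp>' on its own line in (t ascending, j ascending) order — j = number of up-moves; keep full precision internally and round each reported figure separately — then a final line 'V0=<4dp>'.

(0,0): Delta=0.4108 Bond=-52.7032
(1,0): Delta=0.0000 Bond=0.0000
(1,1): Delta=0.4458 Bond=-69.7763
V0=25.3509

Under the risk-neutral measure, an up-move has probability p* = (R−d)/(u−d) = 0.8837 and values discount at R = 1.17.
Terminal values V(2,·): V(2,0)=0.0000, V(2,1)=0.0000, V(2,2)=44.4360
Node (1,0) S=150.1000: V=(p*·0.0000+(1−p*)·0.0000)/1.17=0.0000; Δ=(0.0000−0.0000)/(183.1220−118.5790)=0.0000; B=V−Δ·S=0.0000
Node (1,1) S=231.8000: V=(p*·44.4360+(1−p*)·0.0000)/1.17=33.5633; Δ=(44.4360−0.0000)/(282.7960−183.1220)=0.4458; B=V−Δ·S=-69.7763
Node (0,0) S=190.0000: V=(p*·33.5633+(1−p*)·0.0000)/1.17=25.3509; Δ=(33.5633−0.0000)/(231.8000−150.1000)=0.4108; B=V−Δ·S=-52.7032
Check: Δ(0,0)·S0 + B(0,0) = 25.3509 = V0.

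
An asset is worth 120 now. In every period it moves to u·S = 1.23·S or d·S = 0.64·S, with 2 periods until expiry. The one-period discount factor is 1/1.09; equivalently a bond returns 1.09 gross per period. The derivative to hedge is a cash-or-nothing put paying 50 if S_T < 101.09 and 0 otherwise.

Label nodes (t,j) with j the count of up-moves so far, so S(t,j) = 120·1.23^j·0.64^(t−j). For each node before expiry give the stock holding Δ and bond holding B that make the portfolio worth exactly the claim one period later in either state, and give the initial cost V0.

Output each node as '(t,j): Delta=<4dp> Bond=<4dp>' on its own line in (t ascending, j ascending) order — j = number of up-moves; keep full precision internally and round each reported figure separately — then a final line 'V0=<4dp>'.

Under the risk-neutral measure, an up-move has probability p* = (R−d)/(u−d) = 0.7627 and values discount at R = 1.09.
Terminal values V(2,·): V(2,0)=50.0000, V(2,1)=50.0000, V(2,2)=0.0000
Node (1,0) S=76.8000: V=(p*·50.0000+(1−p*)·50.0000)/1.09=45.8716; Δ=(50.0000−50.0000)/(94.4640−49.1520)=0.0000; B=V−Δ·S=45.8716
Node (1,1) S=147.6000: V=(p*·0.0000+(1−p*)·50.0000)/1.09=10.8848; Δ=(0.0000−50.0000)/(181.5480−94.4640)=-0.5742; B=V−Δ·S=95.6305
Node (0,0) S=120.0000: V=(p*·10.8848+(1−p*)·45.8716)/1.09=17.6025; Δ=(10.8848−45.8716)/(147.6000−76.8000)=-0.4942; B=V−Δ·S=76.9021
The time-0 hedge costs 17.6025, which is the no-arbitrage price.

(0,0): Delta=-0.4942 Bond=76.9021
(1,0): Delta=0.0000 Bond=45.8716
(1,1): Delta=-0.5742 Bond=95.6305
V0=17.6025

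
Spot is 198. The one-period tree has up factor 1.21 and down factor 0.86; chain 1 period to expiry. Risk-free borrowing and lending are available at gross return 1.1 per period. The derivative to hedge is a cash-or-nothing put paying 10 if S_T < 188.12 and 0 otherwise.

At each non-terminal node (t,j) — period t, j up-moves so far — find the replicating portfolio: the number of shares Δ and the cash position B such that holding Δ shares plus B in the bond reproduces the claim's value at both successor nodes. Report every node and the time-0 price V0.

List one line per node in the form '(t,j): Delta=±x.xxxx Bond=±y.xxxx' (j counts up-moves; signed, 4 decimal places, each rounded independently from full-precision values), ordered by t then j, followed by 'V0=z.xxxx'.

(0,0): Delta=-0.1443 Bond=31.4286
V0=2.8571

Since d<R<u, set p* = (R−d)/(u−d) = 0.6857; price each node as the discounted p*-expectation of its children.
At expiry t=1: V(1,0)=10.0000, V(1,1)=0.0000
Node (0,0) S=198.0000: V=(p*·0.0000+(1−p*)·10.0000)/1.1=2.8571; Δ=(0.0000−10.0000)/(239.5800−170.2800)=-0.1443; B=V−Δ·S=31.4286
Check: Δ(0,0)·S0 + B(0,0) = 2.8571 = V0.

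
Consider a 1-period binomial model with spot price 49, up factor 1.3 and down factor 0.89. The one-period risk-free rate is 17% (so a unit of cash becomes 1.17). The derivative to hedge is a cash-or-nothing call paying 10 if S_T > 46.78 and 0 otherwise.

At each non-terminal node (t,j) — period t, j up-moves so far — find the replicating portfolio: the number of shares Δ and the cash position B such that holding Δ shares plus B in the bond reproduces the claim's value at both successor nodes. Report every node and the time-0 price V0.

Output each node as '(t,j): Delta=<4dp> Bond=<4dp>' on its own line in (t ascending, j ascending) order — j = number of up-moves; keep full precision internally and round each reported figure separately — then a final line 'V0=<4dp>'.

Risk-neutral probability p* = (R−d)/(u−d) = (1.17−0.89)/(1.3−0.89) = 0.6829.
Terminal payoffs: V(1,0)=0.0000, V(1,1)=10.0000
(0,0): S=49.0000. Δ = (V_up−V_dn)/(S_up−S_dn) = (10.0000−0.0000)/(63.7000−43.6100) = 0.4978. V = [p*·10.0000 + (1−p*)·0.0000]/1.17 = 5.8370. B = V − Δ·S = -18.5533.
Check: Δ(0,0)·S0 + B(0,0) = 5.8370 = V0.

(0,0): Delta=0.4978 Bond=-18.5533
V0=5.8370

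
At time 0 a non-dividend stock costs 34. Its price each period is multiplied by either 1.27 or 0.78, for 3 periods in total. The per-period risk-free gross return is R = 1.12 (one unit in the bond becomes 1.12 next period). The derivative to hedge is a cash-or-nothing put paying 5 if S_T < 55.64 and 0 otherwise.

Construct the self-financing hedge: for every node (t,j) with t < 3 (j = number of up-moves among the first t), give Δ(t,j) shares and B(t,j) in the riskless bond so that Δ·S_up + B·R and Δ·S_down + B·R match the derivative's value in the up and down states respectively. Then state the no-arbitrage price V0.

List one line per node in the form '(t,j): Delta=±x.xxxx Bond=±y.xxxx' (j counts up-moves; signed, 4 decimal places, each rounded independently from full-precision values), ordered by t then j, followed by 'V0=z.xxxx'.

(0,0): Delta=-0.1152 Bond=6.2865
(1,0): Delta=0.0000 Bond=3.9860
(1,1): Delta=-0.1464 Bond=8.3886
(2,0): Delta=0.0000 Bond=4.4643
(2,1): Delta=0.0000 Bond=4.4643
(2,2): Delta=-0.1861 Bond=11.5707
V0=2.3699

Risk-neutral probability p* = (R−d)/(u−d) = (1.12−0.78)/(1.27−0.78) = 0.6939.
At expiry t=3: V(3,0)=5.0000, V(3,1)=5.0000, V(3,2)=5.0000, V(3,3)=0.0000
  t=2,j=0: stock 20.6856 → up 26.2707 (V=5.0000), down 16.1348 (V=5.0000). Price 4.4643; hedge Δ=0.0000, bond B=4.4643.
  t=2,j=1: stock 33.6804 → up 42.7741 (V=5.0000), down 26.2707 (V=5.0000). Price 4.4643; hedge Δ=0.0000, bond B=4.4643.
  t=2,j=2: stock 54.8386 → up 69.6450 (V=0.0000), down 42.7741 (V=5.0000). Price 1.3666; hedge Δ=-0.1861, bond B=11.5707.
  t=1,j=0: stock 26.5200 → up 33.6804 (V=4.4643), down 20.6856 (V=4.4643). Price 3.9860; hedge Δ=0.0000, bond B=3.9860.
  t=1,j=1: stock 43.1800 → up 54.8386 (V=1.3666), down 33.6804 (V=4.4643). Price 2.0669; hedge Δ=-0.1464, bond B=8.3886.
  t=0,j=0: stock 34.0000 → up 43.1800 (V=2.0669), down 26.5200 (V=3.9860). Price 2.3699; hedge Δ=-0.1152, bond B=6.2865.
Self-financing check: at every node Δ·S+B equals the discounted successor values.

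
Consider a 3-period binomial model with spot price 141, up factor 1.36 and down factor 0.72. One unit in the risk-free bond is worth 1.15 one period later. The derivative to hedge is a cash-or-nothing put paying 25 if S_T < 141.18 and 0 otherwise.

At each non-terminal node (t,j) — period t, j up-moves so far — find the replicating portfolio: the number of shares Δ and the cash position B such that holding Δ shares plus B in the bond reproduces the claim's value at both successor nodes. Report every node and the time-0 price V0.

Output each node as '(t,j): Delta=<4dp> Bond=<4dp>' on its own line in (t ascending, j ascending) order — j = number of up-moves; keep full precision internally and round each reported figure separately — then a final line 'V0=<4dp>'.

(0,0): Delta=-0.0924 Bond=17.1713
(1,0): Delta=-0.2248 Bond=33.1920
(1,1): Delta=-0.0581 Bond=13.1808
(2,0): Delta=0.0000 Bond=21.7391
(2,1): Delta=-0.2829 Bond=46.1957
(2,2): Delta=0.0000 Bond=0.0000
V0=4.1480

The replicating-portfolio and risk-neutral prices coincide; use p* = (1.15−0.72)/(1.36−0.72) = 0.6719 for the latter.
Payoff layer (t=3): V(3,0)=25.0000, V(3,1)=25.0000, V(3,2)=0.0000, V(3,3)=0.0000
(2,0): S=73.0944. Δ = (V_up−V_dn)/(S_up−S_dn) = (25.0000−25.0000)/(99.4084−52.6280) = 0.0000. V = [p*·25.0000 + (1−p*)·25.0000]/1.15 = 21.7391. B = V − Δ·S = 21.7391.
(2,1): S=138.0672. Δ = (V_up−V_dn)/(S_up−S_dn) = (0.0000−25.0000)/(187.7714−99.4084) = -0.2829. V = [p*·0.0000 + (1−p*)·25.0000]/1.15 = 7.1332. B = V − Δ·S = 46.1957.
(2,2): S=260.7936. Δ = (V_up−V_dn)/(S_up−S_dn) = (0.0000−0.0000)/(354.6793−187.7714) = 0.0000. V = [p*·0.0000 + (1−p*)·0.0000]/1.15 = 0.0000. B = V − Δ·S = 0.0000.
(1,0): S=101.5200. Δ = (V_up−V_dn)/(S_up−S_dn) = (7.1332−21.7391)/(138.0672−73.0944) = -0.2248. V = [p*·7.1332 + (1−p*)·21.7391]/1.15 = 10.3702. B = V − Δ·S = 33.1920.
(1,1): S=191.7600. Δ = (V_up−V_dn)/(S_up−S_dn) = (0.0000−7.1332)/(260.7936−138.0672) = -0.0581. V = [p*·0.0000 + (1−p*)·7.1332]/1.15 = 2.0353. B = V − Δ·S = 13.1808.
(0,0): S=141.0000. Δ = (V_up−V_dn)/(S_up−S_dn) = (2.0353−10.3702)/(191.7600−101.5200) = -0.0924. V = [p*·2.0353 + (1−p*)·10.3702]/1.15 = 4.1480. B = V − Δ·S = 17.1713.
The time-0 hedge costs 4.1480, which is the no-arbitrage price.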